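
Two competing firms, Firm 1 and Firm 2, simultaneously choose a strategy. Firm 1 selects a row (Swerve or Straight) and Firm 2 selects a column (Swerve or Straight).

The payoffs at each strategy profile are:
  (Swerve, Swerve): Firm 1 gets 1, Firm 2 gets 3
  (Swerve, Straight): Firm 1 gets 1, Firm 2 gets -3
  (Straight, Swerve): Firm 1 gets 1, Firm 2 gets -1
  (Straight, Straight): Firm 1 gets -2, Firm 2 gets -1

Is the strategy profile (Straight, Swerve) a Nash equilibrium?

Yes

At (Straight, Swerve), Firm 1 earns 1; switching to Swerve would give 1, so Firm 1 has no profitable deviation.
Firm 2 earns -1; switching to Straight would give -1, so Firm 2 has no profitable deviation.
Neither player can gain by a unilateral deviation, so this profile is a Nash equilibrium.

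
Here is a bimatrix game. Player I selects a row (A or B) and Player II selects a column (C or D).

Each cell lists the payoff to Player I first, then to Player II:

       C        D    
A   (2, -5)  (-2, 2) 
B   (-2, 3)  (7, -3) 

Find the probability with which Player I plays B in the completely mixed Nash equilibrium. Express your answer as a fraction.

7/13

Let r be the probability that Player I plays A. In a completely mixed equilibrium, Player II must be indifferent between C and D.
Player II's expected payoff from C is −5r + 3(1−r); from D it is 2r − 3(1−r).
Setting these equal: −8r + 3 = 5r − 3, so r = 6/13.
Therefore Player I plays B with probability 1 − 6/13 = 7/13.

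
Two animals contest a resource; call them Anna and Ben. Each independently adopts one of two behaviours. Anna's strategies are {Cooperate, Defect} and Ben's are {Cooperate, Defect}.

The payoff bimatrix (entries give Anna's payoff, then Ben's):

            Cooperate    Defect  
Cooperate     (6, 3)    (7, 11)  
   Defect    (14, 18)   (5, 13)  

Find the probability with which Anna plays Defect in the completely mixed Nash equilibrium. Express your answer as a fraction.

8/13

Let r be the probability that Anna plays Cooperate. In a completely mixed equilibrium, Ben must be indifferent between Cooperate and Defect.
Ben's expected payoff from Cooperate is 3r + 18(1−r); from Defect it is 11r + 13(1−r).
Setting these equal: −15r + 18 = −2r + 13, so r = 5/13.
Therefore Anna plays Defect with probability 1 − 5/13 = 8/13.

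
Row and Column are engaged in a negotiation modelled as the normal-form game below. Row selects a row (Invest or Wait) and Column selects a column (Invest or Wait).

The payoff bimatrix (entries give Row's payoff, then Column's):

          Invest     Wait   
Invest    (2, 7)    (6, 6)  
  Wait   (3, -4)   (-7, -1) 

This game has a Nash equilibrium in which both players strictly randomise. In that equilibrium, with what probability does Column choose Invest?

Let c be the probability that Column plays Invest. In a completely mixed equilibrium, Row must be indifferent between Invest and Wait.
Row's expected payoff from Invest is 2c + 6(1−c); from Wait it is 3c − 7(1−c).
Setting these equal: −4c + 6 = 10c − 7, so c = 13/14.

13/14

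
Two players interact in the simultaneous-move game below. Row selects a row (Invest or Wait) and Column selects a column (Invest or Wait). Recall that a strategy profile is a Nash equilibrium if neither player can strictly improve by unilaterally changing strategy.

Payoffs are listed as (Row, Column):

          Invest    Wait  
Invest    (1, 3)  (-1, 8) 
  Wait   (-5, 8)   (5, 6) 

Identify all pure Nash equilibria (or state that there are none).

none

(Invest, Invest): Column prefers Wait (8 > 3) — not an equilibrium.
(Invest, Wait): Row prefers Wait (5 > -1) — not an equilibrium.
(Wait, Invest): Row prefers Invest (1 > -5) — not an equilibrium.
(Wait, Wait): Column prefers Invest (8 > 6) — not an equilibrium.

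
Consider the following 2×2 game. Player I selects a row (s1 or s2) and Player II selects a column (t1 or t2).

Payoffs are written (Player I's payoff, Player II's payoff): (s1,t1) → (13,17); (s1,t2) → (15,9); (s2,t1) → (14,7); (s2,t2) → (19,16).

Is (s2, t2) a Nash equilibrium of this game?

Yes

At (s2, t2), Player I earns 19; switching to s1 would give 15, so Player I has no profitable deviation.
Player II earns 16; switching to t1 would give 7, so Player II has no profitable deviation.
Neither player can gain by a unilateral deviation, so this profile is a Nash equilibrium.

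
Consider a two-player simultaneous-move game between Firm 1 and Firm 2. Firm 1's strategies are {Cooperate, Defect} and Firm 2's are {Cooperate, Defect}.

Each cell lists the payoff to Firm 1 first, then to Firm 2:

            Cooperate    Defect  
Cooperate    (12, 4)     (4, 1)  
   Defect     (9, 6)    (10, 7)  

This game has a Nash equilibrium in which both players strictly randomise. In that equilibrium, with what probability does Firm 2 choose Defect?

Let y be the probability that Firm 2 plays Cooperate. In a completely mixed equilibrium, Firm 1 must be indifferent between Cooperate and Defect.
Firm 1's expected payoff from Cooperate is 12y + 4(1−y); from Defect it is 9y + 10(1−y).
Setting these equal: 8y + 4 = −y + 10, so y = 2/3.
Therefore Firm 2 plays Defect with probability 1 − 2/3 = 1/3.

1/3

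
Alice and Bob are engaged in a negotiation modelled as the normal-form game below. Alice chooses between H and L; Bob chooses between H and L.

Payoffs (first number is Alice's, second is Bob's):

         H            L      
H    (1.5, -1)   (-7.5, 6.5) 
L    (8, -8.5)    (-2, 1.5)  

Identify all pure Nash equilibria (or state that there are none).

(H, H): Alice prefers L (8 > 1.5); Bob prefers L (6.5 > -1) — not an equilibrium.
(H, L): Alice prefers L (-2 > -7.5) — not an equilibrium.
(L, H): Bob prefers L (1.5 > -8.5) — not an equilibrium.
(L, L): Alice gets -2 ≥ -7.5 from H, and Bob gets 1.5 ≥ -8.5 from H — Nash equilibrium.

(L, L)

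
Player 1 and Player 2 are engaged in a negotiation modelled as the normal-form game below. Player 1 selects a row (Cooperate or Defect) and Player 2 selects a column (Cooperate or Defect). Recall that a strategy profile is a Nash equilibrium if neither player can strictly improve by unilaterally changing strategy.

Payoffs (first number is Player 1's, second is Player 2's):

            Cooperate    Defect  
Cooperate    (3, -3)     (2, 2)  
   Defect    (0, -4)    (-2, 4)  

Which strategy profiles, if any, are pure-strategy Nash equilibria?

(Cooperate, Defect)

(Cooperate, Cooperate): Player 2 prefers Defect (2 > -3) — not an equilibrium.
(Cooperate, Defect): Player 1 gets 2 ≥ -2 from Defect, and Player 2 gets 2 ≥ -3 from Cooperate — Nash equilibrium.
(Defect, Cooperate): Player 1 prefers Cooperate (3 > 0); Player 2 prefers Defect (4 > -4) — not an equilibrium.
(Defect, Defect): Player 1 prefers Cooperate (2 > -2) — not an equilibrium.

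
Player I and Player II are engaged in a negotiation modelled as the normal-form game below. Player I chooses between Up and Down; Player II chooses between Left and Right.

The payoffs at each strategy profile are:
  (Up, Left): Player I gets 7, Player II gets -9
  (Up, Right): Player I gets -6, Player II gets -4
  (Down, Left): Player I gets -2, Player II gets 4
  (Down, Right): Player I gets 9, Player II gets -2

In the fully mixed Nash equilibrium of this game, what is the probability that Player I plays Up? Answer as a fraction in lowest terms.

6/11

Let x be the probability that Player I plays Up. In a completely mixed equilibrium, Player II must be indifferent between Left and Right.
Player II's expected payoff from Left is −9x + 4(1−x); from Right it is −4x − 2(1−x).
Setting these equal: −13x + 4 = −2x − 2, so x = 6/11.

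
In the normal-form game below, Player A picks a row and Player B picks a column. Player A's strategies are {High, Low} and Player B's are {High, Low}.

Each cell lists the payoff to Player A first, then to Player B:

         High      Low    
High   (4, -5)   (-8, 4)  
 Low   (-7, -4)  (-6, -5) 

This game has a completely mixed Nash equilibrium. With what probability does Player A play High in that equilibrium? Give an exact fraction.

Let p be the probability that Player A plays High. In a completely mixed equilibrium, Player B must be indifferent between High and Low.
Player B's expected payoff from High is −5p − 4(1−p); from Low it is 4p − 5(1−p).
Setting these equal: −p − 4 = 9p − 5, so p = 1/10.

1/10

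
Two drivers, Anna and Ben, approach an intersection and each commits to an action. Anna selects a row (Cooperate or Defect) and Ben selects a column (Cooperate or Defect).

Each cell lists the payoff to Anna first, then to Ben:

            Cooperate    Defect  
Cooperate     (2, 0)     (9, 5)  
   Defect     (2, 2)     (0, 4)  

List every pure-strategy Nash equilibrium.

(Cooperate, Cooperate): Ben prefers Defect (5 > 0) — not an equilibrium.
(Cooperate, Defect): Anna gets 9 ≥ 0 from Defect, and Ben gets 5 ≥ 0 from Cooperate — Nash equilibrium.
(Defect, Cooperate): Ben prefers Defect (4 > 2) — not an equilibrium.
(Defect, Defect): Anna prefers Cooperate (9 > 0) — not an equilibrium.

(Cooperate, Defect)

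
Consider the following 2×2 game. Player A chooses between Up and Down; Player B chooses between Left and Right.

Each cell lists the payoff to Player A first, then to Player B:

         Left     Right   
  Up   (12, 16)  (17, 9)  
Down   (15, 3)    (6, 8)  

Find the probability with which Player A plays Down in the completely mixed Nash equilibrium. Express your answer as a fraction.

7/12

Let x be the probability that Player A plays Up. In a completely mixed equilibrium, Player B must be indifferent between Left and Right.
Player B's expected payoff from Left is 16x + 3(1−x); from Right it is 9x + 8(1−x).
Setting these equal: 13x + 3 = x + 8, so x = 5/12.
Therefore Player A plays Down with probability 1 − 5/12 = 7/12.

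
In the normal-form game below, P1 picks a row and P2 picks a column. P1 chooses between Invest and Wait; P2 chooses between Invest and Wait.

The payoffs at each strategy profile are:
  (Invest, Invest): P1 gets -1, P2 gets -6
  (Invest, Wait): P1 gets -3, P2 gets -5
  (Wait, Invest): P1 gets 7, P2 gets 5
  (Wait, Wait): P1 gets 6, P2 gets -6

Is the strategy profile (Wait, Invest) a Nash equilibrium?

Yes

At (Wait, Invest), P1 earns 7; switching to Invest would give -1, so P1 has no profitable deviation.
P2 earns 5; switching to Wait would give -6, so P2 has no profitable deviation.
Neither player can gain by a unilateral deviation, so this profile is a Nash equilibrium.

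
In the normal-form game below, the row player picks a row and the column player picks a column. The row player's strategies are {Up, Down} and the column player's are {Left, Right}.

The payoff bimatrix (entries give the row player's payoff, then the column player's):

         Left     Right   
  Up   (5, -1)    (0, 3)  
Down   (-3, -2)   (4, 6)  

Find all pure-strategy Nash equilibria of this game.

(Down, Right)

(Up, Left): the column player prefers Right (3 > -1) — not an equilibrium.
(Up, Right): the row player prefers Down (4 > 0) — not an equilibrium.
(Down, Left): the row player prefers Up (5 > -3); the column player prefers Right (6 > -2) — not an equilibrium.
(Down, Right): the row player gets 4 ≥ 0 from Up, and the column player gets 6 ≥ -2 from Left — Nash equilibrium.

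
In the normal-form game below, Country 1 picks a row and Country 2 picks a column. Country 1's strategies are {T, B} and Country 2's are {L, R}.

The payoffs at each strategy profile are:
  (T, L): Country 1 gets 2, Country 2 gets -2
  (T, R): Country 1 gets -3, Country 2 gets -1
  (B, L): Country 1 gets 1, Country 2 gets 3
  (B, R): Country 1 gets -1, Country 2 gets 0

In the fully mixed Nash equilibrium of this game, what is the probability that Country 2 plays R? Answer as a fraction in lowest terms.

1/3

Let q be the probability that Country 2 plays L. In a completely mixed equilibrium, Country 1 must be indifferent between T and B.
Country 1's expected payoff from T is 2q − 3(1−q); from B it is q − (1−q).
Setting these equal: 5q − 3 = 2q − 1, so q = 2/3.
Therefore Country 2 plays R with probability 1 − 2/3 = 1/3.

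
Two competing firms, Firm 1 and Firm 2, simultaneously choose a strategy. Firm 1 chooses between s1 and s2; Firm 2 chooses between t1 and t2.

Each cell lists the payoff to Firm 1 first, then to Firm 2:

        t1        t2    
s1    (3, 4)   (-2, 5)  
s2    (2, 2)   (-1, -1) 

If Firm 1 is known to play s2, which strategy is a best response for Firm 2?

Against s2, Firm 2 earns 2 from t1 and -1 from t2.
So t1 is the best response.

t1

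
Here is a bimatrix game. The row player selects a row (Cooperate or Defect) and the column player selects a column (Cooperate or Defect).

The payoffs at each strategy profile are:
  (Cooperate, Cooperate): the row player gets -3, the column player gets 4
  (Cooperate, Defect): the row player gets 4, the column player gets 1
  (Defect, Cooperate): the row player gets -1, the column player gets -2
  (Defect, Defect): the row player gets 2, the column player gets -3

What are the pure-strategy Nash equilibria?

(Defect, Cooperate)

(Cooperate, Cooperate): the row player prefers Defect (-1 > -3) — not an equilibrium.
(Cooperate, Defect): the column player prefers Cooperate (4 > 1) — not an equilibrium.
(Defect, Cooperate): the row player gets -1 ≥ -3 from Cooperate, and the column player gets -2 ≥ -3 from Defect — Nash equilibrium.
(Defect, Defect): the row player prefers Cooperate (4 > 2); the column player prefers Cooperate (-2 > -3) — not an equilibrium.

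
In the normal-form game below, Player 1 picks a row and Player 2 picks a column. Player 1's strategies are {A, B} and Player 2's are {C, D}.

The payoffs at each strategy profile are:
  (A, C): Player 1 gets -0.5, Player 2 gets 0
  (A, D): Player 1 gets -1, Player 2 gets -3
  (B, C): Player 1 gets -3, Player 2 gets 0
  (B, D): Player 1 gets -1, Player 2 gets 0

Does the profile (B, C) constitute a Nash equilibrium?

At (B, C), Player 1 earns -3; switching to A would give -0.5, so Player 1 would deviate.
Player 2 earns 0; switching to D would give 0, so Player 2 has no profitable deviation.
Since at least one player can profitably deviate, this is not a Nash equilibrium.

No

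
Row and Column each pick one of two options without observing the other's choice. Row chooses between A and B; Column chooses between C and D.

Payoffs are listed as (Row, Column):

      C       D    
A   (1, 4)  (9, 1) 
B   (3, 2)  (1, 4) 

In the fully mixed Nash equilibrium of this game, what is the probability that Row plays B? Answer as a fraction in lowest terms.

3/5

Let x be the probability that Row plays A. In a completely mixed equilibrium, Column must be indifferent between C and D.
Column's expected payoff from C is 4x + 2(1−x); from D it is x + 4(1−x).
Setting these equal: 2x + 2 = −3x + 4, so x = 2/5.
Therefore Row plays B with probability 1 − 2/5 = 3/5.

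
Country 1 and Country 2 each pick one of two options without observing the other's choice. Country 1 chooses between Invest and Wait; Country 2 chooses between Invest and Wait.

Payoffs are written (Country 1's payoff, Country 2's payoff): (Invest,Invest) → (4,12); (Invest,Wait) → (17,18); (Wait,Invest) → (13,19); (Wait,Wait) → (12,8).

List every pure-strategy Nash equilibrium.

(Invest, Invest): Country 1 prefers Wait (13 > 4); Country 2 prefers Wait (18 > 12) — not an equilibrium.
(Invest, Wait): Country 1 gets 17 ≥ 12 from Wait, and Country 2 gets 18 ≥ 12 from Invest — Nash equilibrium.
(Wait, Invest): Country 1 gets 13 ≥ 4 from Invest, and Country 2 gets 19 ≥ 8 from Wait — Nash equilibrium.
(Wait, Wait): Country 1 prefers Invest (17 > 12); Country 2 prefers Invest (19 > 8) — not an equilibrium.

(Invest, Wait) and (Wait, Invest)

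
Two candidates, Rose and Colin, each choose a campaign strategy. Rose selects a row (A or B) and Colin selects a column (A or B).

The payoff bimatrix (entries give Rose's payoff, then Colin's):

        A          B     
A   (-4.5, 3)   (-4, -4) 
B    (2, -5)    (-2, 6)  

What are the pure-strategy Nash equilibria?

(A, A): Rose prefers B (2 > -4.5) — not an equilibrium.
(A, B): Rose prefers B (-2 > -4); Colin prefers A (3 > -4) — not an equilibrium.
(B, A): Colin prefers B (6 > -5) — not an equilibrium.
(B, B): Rose gets -2 ≥ -4 from A, and Colin gets 6 ≥ -5 from A — Nash equilibrium.

(B, B)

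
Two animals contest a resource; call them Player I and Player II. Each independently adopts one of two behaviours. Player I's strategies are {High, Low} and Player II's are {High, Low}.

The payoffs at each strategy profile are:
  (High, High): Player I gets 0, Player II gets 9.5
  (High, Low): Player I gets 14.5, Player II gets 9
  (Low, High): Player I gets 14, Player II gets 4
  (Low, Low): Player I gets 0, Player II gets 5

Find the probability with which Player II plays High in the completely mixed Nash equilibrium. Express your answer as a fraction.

Let q be the probability that Player II plays High. In a completely mixed equilibrium, Player I must be indifferent between High and Low.
Player I's expected payoff from High is 14.5(1−q); from Low it is 14q.
Setting these equal: −14.5q + 14.5 = 14q, so q = 29/57.

29/57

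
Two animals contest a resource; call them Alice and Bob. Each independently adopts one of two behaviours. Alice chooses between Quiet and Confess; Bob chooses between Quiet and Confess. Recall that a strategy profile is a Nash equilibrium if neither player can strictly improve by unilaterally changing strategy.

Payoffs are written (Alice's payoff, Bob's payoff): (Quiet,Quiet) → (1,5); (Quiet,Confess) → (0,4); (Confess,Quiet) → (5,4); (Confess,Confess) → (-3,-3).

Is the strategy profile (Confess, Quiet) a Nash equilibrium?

At (Confess, Quiet), Alice earns 5; switching to Quiet would give 1, so Alice has no profitable deviation.
Bob earns 4; switching to Confess would give -3, so Bob has no profitable deviation.
Neither player can gain by a unilateral deviation, so this profile is a Nash equilibrium.

Yes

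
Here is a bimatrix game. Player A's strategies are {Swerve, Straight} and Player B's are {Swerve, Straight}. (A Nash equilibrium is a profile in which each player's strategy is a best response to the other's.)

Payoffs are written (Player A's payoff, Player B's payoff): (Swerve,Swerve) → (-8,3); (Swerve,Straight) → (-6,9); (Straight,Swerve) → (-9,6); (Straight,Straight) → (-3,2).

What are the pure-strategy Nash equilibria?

(Swerve, Swerve): Player B prefers Straight (9 > 3) — not an equilibrium.
(Swerve, Straight): Player A prefers Straight (-3 > -6) — not an equilibrium.
(Straight, Swerve): Player A prefers Swerve (-8 > -9) — not an equilibrium.
(Straight, Straight): Player B prefers Swerve (6 > 2) — not an equilibrium.

none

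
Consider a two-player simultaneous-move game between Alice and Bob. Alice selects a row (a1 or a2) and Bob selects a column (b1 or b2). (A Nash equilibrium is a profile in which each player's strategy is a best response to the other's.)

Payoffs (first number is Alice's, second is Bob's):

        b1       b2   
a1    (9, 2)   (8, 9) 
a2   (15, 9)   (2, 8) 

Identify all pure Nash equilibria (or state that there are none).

(a1, b2) and (a2, b1)

(a1, b1): Alice prefers a2 (15 > 9); Bob prefers b2 (9 > 2) — not an equilibrium.
(a1, b2): Alice gets 8 ≥ 2 from a2, and Bob gets 9 ≥ 2 from b1 — Nash equilibrium.
(a2, b1): Alice gets 15 ≥ 9 from a1, and Bob gets 9 ≥ 8 from b2 — Nash equilibrium.
(a2, b2): Alice prefers a1 (8 > 2); Bob prefers b1 (9 > 8) — not an equilibrium.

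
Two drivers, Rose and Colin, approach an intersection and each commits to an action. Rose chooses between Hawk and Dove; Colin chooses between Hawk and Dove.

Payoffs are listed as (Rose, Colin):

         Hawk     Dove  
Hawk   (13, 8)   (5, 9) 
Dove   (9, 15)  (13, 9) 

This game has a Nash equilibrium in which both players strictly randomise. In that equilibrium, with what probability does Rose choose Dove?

Let p be the probability that Rose plays Hawk. In a completely mixed equilibrium, Colin must be indifferent between Hawk and Dove.
Colin's expected payoff from Hawk is 8p + 15(1−p); from Dove it is 9p + 9(1−p).
Setting these equal: −7p + 15 = 9, so p = 6/7.
Therefore Rose plays Dove with probability 1 − 6/7 = 1/7.

1/7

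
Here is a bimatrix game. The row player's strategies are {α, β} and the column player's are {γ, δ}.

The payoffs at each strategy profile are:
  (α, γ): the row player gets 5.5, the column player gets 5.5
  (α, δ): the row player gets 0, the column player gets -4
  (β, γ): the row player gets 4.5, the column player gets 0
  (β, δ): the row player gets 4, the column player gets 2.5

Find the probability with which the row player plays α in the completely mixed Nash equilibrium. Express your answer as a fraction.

5/24

Let r be the probability that the row player plays α. In a completely mixed equilibrium, the column player must be indifferent between γ and δ.
The column player's expected payoff from γ is 5.5r; from δ it is −4r + 2.5(1−r).
Setting these equal: 5.5r = −6.5r + 2.5, so r = 5/24.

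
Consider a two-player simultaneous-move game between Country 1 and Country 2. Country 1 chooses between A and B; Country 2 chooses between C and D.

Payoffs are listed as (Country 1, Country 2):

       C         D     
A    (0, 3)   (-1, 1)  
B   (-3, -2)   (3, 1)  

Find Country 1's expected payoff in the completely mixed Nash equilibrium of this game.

-3/7

First find q, the probability Country 2 plays C, from Country 1's indifference between A and B: −(1−q) = −3q + 3(1−q), giving q = 4/7.
Since Country 1 is indifferent in equilibrium, Country 1's expected payoff equals the payoff from either row against (4/7, 3/7). Using A: −(3/7) = -3/7.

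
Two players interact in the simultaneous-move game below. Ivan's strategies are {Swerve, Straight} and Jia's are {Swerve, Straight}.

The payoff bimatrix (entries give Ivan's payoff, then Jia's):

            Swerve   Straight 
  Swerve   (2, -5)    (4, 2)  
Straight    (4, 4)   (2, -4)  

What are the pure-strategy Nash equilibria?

(Swerve, Swerve): Ivan prefers Straight (4 > 2); Jia prefers Straight (2 > -5) — not an equilibrium.
(Swerve, Straight): Ivan gets 4 ≥ 2 from Straight, and Jia gets 2 ≥ -5 from Swerve — Nash equilibrium.
(Straight, Swerve): Ivan gets 4 ≥ 2 from Swerve, and Jia gets 4 ≥ -4 from Straight — Nash equilibrium.
(Straight, Straight): Ivan prefers Swerve (4 > 2); Jia prefers Swerve (4 > -4) — not an equilibrium.

(Swerve, Straight) and (Straight, Swerve)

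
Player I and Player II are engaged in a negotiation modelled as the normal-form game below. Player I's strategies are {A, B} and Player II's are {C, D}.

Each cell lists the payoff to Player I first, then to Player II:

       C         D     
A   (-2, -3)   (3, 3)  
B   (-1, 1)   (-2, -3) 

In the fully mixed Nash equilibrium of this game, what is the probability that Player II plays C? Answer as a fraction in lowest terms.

Let q be the probability that Player II plays C. In a completely mixed equilibrium, Player I must be indifferent between A and B.
Player I's expected payoff from A is −2q + 3(1−q); from B it is −q − 2(1−q).
Setting these equal: −5q + 3 = q − 2, so q = 5/6.

5/6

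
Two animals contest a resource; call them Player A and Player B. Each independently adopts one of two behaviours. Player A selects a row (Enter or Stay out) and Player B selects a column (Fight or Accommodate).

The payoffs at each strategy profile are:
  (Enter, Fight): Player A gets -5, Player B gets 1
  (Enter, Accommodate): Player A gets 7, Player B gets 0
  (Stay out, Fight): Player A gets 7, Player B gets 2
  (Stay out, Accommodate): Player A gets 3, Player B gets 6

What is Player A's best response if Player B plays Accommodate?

Enter

Against Accommodate, Player A earns 7 from Enter and 3 from Stay out.
So Enter is the best response.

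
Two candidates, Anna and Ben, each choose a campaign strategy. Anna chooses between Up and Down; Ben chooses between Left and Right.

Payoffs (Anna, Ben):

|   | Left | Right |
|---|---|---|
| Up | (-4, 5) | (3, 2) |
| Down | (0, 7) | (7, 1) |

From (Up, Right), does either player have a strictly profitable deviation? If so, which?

Anna at (Up, Right) earns 3; deviating to Down yields 7 — a strict improvement.
Ben earns 2; deviating to Left yields 5 — a strict improvement.
Both Anna and Ben have strictly profitable deviations.

Both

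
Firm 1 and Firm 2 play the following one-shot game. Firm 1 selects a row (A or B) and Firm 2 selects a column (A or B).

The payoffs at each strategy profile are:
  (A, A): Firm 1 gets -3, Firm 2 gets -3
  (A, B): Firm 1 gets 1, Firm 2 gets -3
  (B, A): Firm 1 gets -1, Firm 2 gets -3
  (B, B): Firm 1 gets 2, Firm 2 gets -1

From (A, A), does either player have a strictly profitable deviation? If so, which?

Firm 1 at (A, A) earns -3; deviating to B yields -1 — a strict improvement.
Firm 2 earns -3; deviating to B yields -3 — not better.
Only Firm 1 has a strictly profitable deviation.

Firm 1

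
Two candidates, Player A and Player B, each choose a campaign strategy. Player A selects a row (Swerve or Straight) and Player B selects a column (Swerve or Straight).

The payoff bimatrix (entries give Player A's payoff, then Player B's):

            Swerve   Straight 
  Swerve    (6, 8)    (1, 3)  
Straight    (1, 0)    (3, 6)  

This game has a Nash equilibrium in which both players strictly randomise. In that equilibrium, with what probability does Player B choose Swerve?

Let y be the probability that Player B plays Swerve. In a completely mixed equilibrium, Player A must be indifferent between Swerve and Straight.
Player A's expected payoff from Swerve is 6y + (1−y); from Straight it is y + 3(1−y).
Setting these equal: 5y + 1 = −2y + 3, so y = 2/7.

2/7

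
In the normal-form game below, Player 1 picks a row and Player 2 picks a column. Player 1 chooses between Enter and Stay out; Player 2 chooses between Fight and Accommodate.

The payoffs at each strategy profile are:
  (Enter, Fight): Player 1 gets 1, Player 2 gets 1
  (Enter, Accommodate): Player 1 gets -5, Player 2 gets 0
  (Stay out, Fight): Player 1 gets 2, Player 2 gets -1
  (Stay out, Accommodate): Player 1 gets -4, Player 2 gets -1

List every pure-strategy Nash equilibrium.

(Enter, Fight): Player 1 prefers Stay out (2 > 1) — not an equilibrium.
(Enter, Accommodate): Player 1 prefers Stay out (-4 > -5); Player 2 prefers Fight (1 > 0) — not an equilibrium.
(Stay out, Fight): Player 1 gets 2 ≥ 1 from Enter, and Player 2 gets -1 ≥ -1 from Accommodate — Nash equilibrium.
(Stay out, Accommodate): Player 1 gets -4 ≥ -5 from Enter, and Player 2 gets -1 ≥ -1 from Fight — Nash equilibrium.

(Stay out, Fight) and (Stay out, Accommodate)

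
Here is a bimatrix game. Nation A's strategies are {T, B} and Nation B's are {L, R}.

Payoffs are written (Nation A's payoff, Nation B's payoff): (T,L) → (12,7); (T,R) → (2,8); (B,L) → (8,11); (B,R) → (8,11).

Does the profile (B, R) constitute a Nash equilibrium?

Yes

At (B, R), Nation A earns 8; switching to T would give 2, so Nation A has no profitable deviation.
Nation B earns 11; switching to L would give 11, so Nation B has no profitable deviation.
Neither player can gain by a unilateral deviation, so this profile is a Nash equilibrium.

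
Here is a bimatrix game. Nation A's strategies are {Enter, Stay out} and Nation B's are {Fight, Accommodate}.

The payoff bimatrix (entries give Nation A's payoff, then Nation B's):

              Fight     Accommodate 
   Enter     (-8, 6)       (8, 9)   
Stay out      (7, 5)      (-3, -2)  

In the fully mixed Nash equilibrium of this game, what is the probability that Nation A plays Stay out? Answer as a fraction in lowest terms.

3/10

Let x be the probability that Nation A plays Enter. In a completely mixed equilibrium, Nation B must be indifferent between Fight and Accommodate.
Nation B's expected payoff from Fight is 6x + 5(1−x); from Accommodate it is 9x − 2(1−x).
Setting these equal: x + 5 = 11x − 2, so x = 7/10.
Therefore Nation A plays Stay out with probability 1 − 7/10 = 3/10.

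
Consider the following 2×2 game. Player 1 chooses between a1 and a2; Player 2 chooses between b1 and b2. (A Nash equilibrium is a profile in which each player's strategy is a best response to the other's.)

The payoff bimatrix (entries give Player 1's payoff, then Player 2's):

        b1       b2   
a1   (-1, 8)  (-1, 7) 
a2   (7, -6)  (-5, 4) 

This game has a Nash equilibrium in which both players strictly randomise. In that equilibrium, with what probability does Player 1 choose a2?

Let x be the probability that Player 1 plays a1. In a completely mixed equilibrium, Player 2 must be indifferent between b1 and b2.
Player 2's expected payoff from b1 is 8x − 6(1−x); from b2 it is 7x + 4(1−x).
Setting these equal: 14x − 6 = 3x + 4, so x = 10/11.
Therefore Player 1 plays a2 with probability 1 − 10/11 = 1/11.

1/11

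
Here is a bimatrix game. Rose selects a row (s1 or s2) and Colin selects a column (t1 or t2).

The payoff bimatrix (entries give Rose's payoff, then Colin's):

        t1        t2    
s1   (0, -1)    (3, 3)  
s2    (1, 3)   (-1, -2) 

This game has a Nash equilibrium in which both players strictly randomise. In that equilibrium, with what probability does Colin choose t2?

1/5

Let c be the probability that Colin plays t1. In a completely mixed equilibrium, Rose must be indifferent between s1 and s2.
Rose's expected payoff from s1 is 3(1−c); from s2 it is c − (1−c).
Setting these equal: −3c + 3 = 2c − 1, so c = 4/5.
Therefore Colin plays t2 with probability 1 − 4/5 = 1/5.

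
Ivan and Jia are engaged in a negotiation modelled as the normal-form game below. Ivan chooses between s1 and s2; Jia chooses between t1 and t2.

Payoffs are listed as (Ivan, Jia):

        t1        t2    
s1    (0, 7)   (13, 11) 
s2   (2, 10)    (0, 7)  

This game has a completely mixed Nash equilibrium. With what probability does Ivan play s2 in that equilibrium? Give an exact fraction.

4/7

Let x be the probability that Ivan plays s1. In a completely mixed equilibrium, Jia must be indifferent between t1 and t2.
Jia's expected payoff from t1 is 7x + 10(1−x); from t2 it is 11x + 7(1−x).
Setting these equal: −3x + 10 = 4x + 7, so x = 3/7.
Therefore Ivan plays s2 with probability 1 − 3/7 = 4/7.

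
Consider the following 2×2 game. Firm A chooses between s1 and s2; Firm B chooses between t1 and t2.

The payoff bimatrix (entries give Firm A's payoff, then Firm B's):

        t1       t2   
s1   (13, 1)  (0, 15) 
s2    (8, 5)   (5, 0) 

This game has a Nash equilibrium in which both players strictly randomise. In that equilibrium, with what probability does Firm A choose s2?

14/19

Let r be the probability that Firm A plays s1. In a completely mixed equilibrium, Firm B must be indifferent between t1 and t2.
Firm B's expected payoff from t1 is r + 5(1−r); from t2 it is 15r.
Setting these equal: −4r + 5 = 15r, so r = 5/19.
Therefore Firm A plays s2 with probability 1 − 5/19 = 14/19.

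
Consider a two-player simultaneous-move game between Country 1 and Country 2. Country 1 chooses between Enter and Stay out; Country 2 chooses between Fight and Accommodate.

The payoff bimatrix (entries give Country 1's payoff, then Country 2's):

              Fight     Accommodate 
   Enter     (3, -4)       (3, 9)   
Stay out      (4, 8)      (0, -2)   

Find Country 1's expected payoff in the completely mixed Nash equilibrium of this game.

3

First find q, the probability Country 2 plays Fight, from Country 1's indifference between Enter and Stay out: 3q + 3(1−q) = 4q, giving q = 3/4.
Since Country 1 is indifferent in equilibrium, Country 1's expected payoff equals the payoff from either row against (3/4, 1/4). Using Enter: 3(3/4) + 3(1/4) = 3.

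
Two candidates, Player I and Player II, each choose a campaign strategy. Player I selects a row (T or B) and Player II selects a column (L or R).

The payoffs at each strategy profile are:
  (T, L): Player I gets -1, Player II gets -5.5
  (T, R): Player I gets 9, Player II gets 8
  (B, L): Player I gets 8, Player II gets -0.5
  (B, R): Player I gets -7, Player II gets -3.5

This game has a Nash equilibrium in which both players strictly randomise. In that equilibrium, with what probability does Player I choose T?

2/11

Let r be the probability that Player I plays T. In a completely mixed equilibrium, Player II must be indifferent between L and R.
Player II's expected payoff from L is −5.5r − 0.5(1−r); from R it is 8r − 3.5(1−r).
Setting these equal: −5r − 0.5 = 11.5r − 3.5, so r = 2/11.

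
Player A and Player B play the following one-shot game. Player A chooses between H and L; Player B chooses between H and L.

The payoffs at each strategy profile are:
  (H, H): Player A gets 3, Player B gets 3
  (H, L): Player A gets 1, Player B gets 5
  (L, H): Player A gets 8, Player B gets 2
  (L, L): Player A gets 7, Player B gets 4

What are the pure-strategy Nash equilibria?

(L, L)

(H, H): Player A prefers L (8 > 3); Player B prefers L (5 > 3) — not an equilibrium.
(H, L): Player A prefers L (7 > 1) — not an equilibrium.
(L, H): Player B prefers L (4 > 2) — not an equilibrium.
(L, L): Player A gets 7 ≥ 1 from H, and Player B gets 4 ≥ 2 from H — Nash equilibrium.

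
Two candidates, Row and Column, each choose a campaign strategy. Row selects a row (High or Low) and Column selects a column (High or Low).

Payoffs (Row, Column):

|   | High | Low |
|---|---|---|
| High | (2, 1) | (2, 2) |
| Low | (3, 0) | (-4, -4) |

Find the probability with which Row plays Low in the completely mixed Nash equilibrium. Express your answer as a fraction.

Let p be the probability that Row plays High. In a completely mixed equilibrium, Column must be indifferent between High and Low.
Column's expected payoff from High is p; from Low it is 2p − 4(1−p).
Setting these equal: p = 6p − 4, so p = 4/5.
Therefore Row plays Low with probability 1 − 4/5 = 1/5.

1/5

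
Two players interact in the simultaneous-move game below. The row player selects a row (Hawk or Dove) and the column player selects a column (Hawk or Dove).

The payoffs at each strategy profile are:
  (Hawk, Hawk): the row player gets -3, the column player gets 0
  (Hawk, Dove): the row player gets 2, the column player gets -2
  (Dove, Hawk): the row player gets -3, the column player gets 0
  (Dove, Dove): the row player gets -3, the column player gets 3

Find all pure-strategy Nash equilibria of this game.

(Hawk, Hawk)

(Hawk, Hawk): the row player gets -3 ≥ -3 from Dove, and the column player gets 0 ≥ -2 from Dove — Nash equilibrium.
(Hawk, Dove): the column player prefers Hawk (0 > -2) — not an equilibrium.
(Dove, Hawk): the column player prefers Dove (3 > 0) — not an equilibrium.
(Dove, Dove): the row player prefers Hawk (2 > -3) — not an equilibrium.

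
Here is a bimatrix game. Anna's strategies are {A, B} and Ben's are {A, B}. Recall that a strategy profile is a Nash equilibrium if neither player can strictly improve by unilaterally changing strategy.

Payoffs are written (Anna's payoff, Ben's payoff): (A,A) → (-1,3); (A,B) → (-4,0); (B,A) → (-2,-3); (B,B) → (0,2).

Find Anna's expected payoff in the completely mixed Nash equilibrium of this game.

-8/5

First find q, the probability Ben plays A, from Anna's indifference between A and B: −q − 4(1−q) = −2q, giving q = 4/5.
Since Anna is indifferent in equilibrium, Anna's expected payoff equals the payoff from either row against (4/5, 1/5). Using A: −(4/5) − 4(1/5) = -8/5.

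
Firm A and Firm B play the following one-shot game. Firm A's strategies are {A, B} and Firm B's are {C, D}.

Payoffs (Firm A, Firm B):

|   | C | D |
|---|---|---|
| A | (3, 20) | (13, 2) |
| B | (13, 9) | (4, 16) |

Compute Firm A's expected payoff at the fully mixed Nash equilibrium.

First find q, the probability Firm B plays C, from Firm A's indifference between A and B: 3q + 13(1−q) = 13q + 4(1−q), giving q = 9/19.
Since Firm A is indifferent in equilibrium, Firm A's expected payoff equals the payoff from either row against (9/19, 10/19). Using A: 3(9/19) + 13(10/19) = 157/19.

157/19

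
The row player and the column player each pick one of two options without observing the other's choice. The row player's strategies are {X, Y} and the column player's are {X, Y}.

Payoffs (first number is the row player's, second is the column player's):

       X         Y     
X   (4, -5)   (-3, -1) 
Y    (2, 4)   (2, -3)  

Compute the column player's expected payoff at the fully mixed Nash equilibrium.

First find x, the probability the row player plays X, from the column player's indifference between X and Y: −5x + 4(1−x) = −x − 3(1−x), giving x = 7/11.
Since the column player is indifferent in equilibrium, the column player's expected payoff equals the payoff from either column against (7/11, 4/11). Using X: −5(7/11) + 4(4/11) = -19/11.

-19/11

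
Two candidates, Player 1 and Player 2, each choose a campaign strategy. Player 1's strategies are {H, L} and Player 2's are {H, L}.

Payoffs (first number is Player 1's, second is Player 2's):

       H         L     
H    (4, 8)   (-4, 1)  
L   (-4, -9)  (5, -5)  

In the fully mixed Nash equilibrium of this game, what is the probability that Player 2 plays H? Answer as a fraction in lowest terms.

9/17

Let q be the probability that Player 2 plays H. In a completely mixed equilibrium, Player 1 must be indifferent between H and L.
Player 1's expected payoff from H is 4q − 4(1−q); from L it is −4q + 5(1−q).
Setting these equal: 8q − 4 = −9q + 5, so q = 9/17.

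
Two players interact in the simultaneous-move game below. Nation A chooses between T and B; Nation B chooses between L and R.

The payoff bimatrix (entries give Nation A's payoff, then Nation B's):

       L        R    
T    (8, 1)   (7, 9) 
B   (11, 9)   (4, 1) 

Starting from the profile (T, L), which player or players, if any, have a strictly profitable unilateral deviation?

Both

Nation A at (T, L) earns 8; deviating to B yields 11 — a strict improvement.
Nation B earns 1; deviating to R yields 9 — a strict improvement.
Both Nation A and Nation B have strictly profitable deviations.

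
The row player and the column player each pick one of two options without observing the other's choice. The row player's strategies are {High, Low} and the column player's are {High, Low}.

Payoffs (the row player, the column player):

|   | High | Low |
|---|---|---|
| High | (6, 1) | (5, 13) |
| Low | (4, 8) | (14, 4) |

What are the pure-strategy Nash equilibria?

(High, High): the column player prefers Low (13 > 1) — not an equilibrium.
(High, Low): the row player prefers Low (14 > 5) — not an equilibrium.
(Low, High): the row player prefers High (6 > 4) — not an equilibrium.
(Low, Low): the column player prefers High (8 > 4) — not an equilibrium.

none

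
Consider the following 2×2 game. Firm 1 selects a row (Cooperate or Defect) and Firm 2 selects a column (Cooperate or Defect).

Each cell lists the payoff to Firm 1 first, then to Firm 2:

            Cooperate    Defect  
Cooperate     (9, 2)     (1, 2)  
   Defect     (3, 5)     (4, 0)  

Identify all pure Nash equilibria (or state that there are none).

(Cooperate, Cooperate)

(Cooperate, Cooperate): Firm 1 gets 9 ≥ 3 from Defect, and Firm 2 gets 2 ≥ 2 from Defect — Nash equilibrium.
(Cooperate, Defect): Firm 1 prefers Defect (4 > 1) — not an equilibrium.
(Defect, Cooperate): Firm 1 prefers Cooperate (9 > 3) — not an equilibrium.
(Defect, Defect): Firm 2 prefers Cooperate (5 > 0) — not an equilibrium.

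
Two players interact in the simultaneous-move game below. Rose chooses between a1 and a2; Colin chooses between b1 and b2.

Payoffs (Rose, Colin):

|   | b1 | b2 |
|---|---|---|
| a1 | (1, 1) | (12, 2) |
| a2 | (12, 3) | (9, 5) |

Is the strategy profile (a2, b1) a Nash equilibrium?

At (a2, b1), Rose earns 12; switching to a1 would give 1, so Rose has no profitable deviation.
Colin earns 3; switching to b2 would give 5, so Colin would deviate.
Since at least one player can profitably deviate, this is not a Nash equilibrium.

No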